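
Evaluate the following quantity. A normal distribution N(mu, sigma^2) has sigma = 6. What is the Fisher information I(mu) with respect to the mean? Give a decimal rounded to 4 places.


The Fisher information for the mean of a normal distribution is I(mu) = 1/sigma^2.
sigma = 6, so sigma^2 = 36.
I(mu) = 1/36 = 0.0278

0.0278


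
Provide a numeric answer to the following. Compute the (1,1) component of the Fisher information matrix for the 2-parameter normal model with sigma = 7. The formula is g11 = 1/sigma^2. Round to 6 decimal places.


For the 2-parameter normal family, the Fisher metric has:
  g11 = 1/sigma^2, g22 = 2/sigma^2.
sigma = 7, sigma^2 = 49.
g11 = 0.020408

0.020408


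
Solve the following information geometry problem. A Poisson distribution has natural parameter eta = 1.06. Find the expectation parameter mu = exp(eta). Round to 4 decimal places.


Expectation parameter for Poisson exponential family:
mu = exp(eta).
eta = 1.06.
mu = exp(1.06) = 2.8864

2.8864


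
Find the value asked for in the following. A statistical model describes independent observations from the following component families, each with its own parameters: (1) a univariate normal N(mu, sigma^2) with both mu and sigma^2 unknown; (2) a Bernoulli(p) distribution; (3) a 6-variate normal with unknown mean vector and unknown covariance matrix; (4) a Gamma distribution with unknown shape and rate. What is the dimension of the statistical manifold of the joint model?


The dimension of a statistical manifold equals the number of free
(independent) real parameters of the model. For a product of independent
blocks the parameter counts add.
- normal (mu, sigma^2): 2.
- Bernoulli (p): 1.
- 6-variate normal: 6 (mean) + 6*7/2 = 21 (symmetric covariance) = 27.
- Gamma (shape, rate): 2.
Total = 2 + 1 + 27 + 2 = 32.
Dimension = 32

32


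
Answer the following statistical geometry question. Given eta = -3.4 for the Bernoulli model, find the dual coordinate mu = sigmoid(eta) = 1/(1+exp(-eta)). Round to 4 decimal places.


Dual coordinate (expectation parameter) for Bernoulli:
mu = 1/(1+exp(-eta)).
eta = -3.4.
exp(-eta) = exp(3.4) = 29.9641.
mu = 1/(1+29.9641) = 0.0323

0.0323


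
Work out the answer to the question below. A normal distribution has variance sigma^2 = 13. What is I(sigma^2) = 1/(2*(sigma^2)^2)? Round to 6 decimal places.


Fisher information for variance: I(sigma^2) = 1/(2*sigma^4).
sigma^2 = 13, so sigma^4 = 169.
I = 1/(2*169) = 1/338 = 0.002959

0.002959


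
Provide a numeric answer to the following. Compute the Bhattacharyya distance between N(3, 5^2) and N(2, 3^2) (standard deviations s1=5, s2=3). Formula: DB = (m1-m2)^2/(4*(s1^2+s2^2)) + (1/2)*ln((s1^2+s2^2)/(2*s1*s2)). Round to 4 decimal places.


Bhattacharyya distance between two Gaussians:
DB = (m1-m2)^2/(4*(s1^2+s2^2)) + (1/2)*ln((s1^2+s2^2)/(2*s1*s2)).
(m1-m2)^2 = (1)^2 = 1.
s1^2+s2^2 = 25 + 9 = 34.
term1 = 1/136 = 0.007353.
term2 = 0.5*ln(34/30.0) = 0.062582.
DB = 0.007353 + 0.062582 = 0.0699

0.0699


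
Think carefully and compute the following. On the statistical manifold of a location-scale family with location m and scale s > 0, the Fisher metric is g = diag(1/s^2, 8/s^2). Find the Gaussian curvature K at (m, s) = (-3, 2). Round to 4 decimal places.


The metric has the form g = (A dm^2 + B ds^2)/s^2 with A = 1, B = 8.
Substitute u = sqrt(A/B)*m: g = B*(du^2 + ds^2)/s^2, i.e. B times the
Poincare upper half-plane metric, which has constant Gaussian curvature -1.
Scaling a 2D metric by a constant c divides the Gaussian curvature by c,
so K = -1/B = -1/(8) = -0.1250 everywhere (the point (m, s) = (-3, 2) is irrelevant:
the curvature is constant).
The requested Gaussian curvature is K = -0.1250.

-0.1250


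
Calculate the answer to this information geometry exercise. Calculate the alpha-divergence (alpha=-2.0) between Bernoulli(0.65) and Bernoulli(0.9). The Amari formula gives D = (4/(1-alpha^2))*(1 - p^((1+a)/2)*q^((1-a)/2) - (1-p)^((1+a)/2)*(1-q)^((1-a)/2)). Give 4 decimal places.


Amari alpha-divergence:
D = (4/(1-alpha^2))*(1 - p^((1+a)/2)*q^((1-a)/2) - (1-p)^((1+a)/2)*(1-q)^((1-a)/2)).
alpha = -2.0, p = 0.65, q = 0.9.
e1 = (1+alpha)/2 = -0.5, e2 = (1-alpha)/2 = 1.5.
t1 = p^e1 * q^e2 = 0.65^-0.5 * 0.9^1.5 = 1.059027.
t2 = (1-p)^e1 * (1-q)^e2 = 0.35^-0.5 * 0.1^1.5 = 0.053452.
4/(1-alpha^2) = -1.333333.
D = -1.333333*(1 - 1.059027 - 0.053452) = 0.1500

0.1500


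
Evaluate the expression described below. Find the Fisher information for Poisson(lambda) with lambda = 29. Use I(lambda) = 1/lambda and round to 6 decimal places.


Fisher information for Poisson: I(lambda) = 1/lambda.
lambda = 29.
I(lambda) = 1/29 = 0.034483

0.034483


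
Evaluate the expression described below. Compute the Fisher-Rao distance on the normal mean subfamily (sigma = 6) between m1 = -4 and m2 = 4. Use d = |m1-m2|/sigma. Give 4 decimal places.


On the fixed-variance normal subfamily, geodesic distance = |m1-m2|/sigma.
|-4 - 4| = 8.
sigma = 6.
d = 8/6 = 1.3333

1.3333


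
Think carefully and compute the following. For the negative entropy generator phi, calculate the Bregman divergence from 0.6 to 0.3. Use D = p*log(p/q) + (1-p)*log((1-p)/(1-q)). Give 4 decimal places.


Bregman divergence with negative entropy generator:
D = p*log(p/q) + (1-p)*log((1-p)/(1-q)).
p = 0.6, q = 0.3.
p*log(p/q) = 0.6*log(0.6/0.3) = 0.415888.
(1-p)*log((1-p)/(1-q)) = 0.4*log(0.4/0.7) = -0.223846.
D = 0.415888 + -0.223846 = 0.1920

0.1920


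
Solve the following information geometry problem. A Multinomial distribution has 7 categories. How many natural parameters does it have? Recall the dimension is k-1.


Exponential family dimension calculation:
For Multinomial with k=7 categories, dim = k-1 = 6.

6


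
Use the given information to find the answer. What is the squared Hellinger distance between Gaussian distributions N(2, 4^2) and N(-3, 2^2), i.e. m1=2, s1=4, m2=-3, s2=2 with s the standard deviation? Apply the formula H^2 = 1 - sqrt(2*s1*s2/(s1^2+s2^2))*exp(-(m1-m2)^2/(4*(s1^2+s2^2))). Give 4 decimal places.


Squared Hellinger distance for Gaussians:
H^2 = 1 - sqrt(2*s1*s2/(s1^2+s2^2)) * exp(-(m1-m2)^2/(4*(s1^2+s2^2))).
s1^2 = 16, s2^2 = 4, s1^2+s2^2 = 20.
sqrt(2*4*2/(20)) = 0.894427.
(m1-m2)^2 = (5)^2 = 25.
exp(-25/(4*20)) = exp(-0.3125) = 0.731616.
H^2 = 1 - 0.894427*0.731616 = 0.3456

0.3456


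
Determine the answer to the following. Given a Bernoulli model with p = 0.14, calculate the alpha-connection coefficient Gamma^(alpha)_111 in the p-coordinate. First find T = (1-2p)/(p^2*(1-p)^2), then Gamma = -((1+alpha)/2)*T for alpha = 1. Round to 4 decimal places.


Skewness (Amari-Chentsov) tensor: T = (1-2p)/(p^2*(1-p)^2).
p = 0.14, 1-2p = 0.72, p^2 = 0.0196, (1-p)^2 = 0.7396.
T = 0.72/(0.0196 * 0.7396) = 49.668326.
In the p-coordinate, Gamma^(alpha) = Gamma^(0) - (alpha/2)*T with Gamma^(0) = (1/2)*g'(p) = -T/2,
so Gamma^(alpha) = -((1+alpha)/2)*T.
alpha = 1, -(1+alpha)/2 = -1.0.
Gamma = -1.0 * 49.668326 = -49.6683

-49.6683


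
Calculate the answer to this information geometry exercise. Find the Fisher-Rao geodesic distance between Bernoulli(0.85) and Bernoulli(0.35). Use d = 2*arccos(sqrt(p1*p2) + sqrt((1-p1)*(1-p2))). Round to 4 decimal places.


Geodesic distance on Bernoulli manifold:
d(p1,p2) = 2*arccos(sqrt(p1*p2) + sqrt((1-p1)*(1-p2))).
sqrt(p1*p2) = sqrt(0.85*0.35) = 0.545436.
sqrt((1-p1)*(1-p2)) = sqrt(0.15*0.65) = 0.31225.
arg = 0.545436 + 0.31225 = 0.857686.
d = 2*arccos(0.857686) = 1.0801

1.0801


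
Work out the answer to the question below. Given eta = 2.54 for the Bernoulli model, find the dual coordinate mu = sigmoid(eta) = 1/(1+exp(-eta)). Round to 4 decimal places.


Dual coordinate (expectation parameter) for Bernoulli:
mu = 1/(1+exp(-eta)).
eta = 2.54.
exp(-eta) = exp(-2.54) = 0.078866.
mu = 1/(1+0.078866) = 0.9269

0.9269


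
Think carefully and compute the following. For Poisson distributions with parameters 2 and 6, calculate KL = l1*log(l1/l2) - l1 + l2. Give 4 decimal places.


KL divergence for Poisson:
KL = l1*log(l1/l2) - l1 + l2.
l1 = 2, l2 = 6.
log(2/6) = -1.098612.
l1*log(l1/l2) = 2 * -1.098612 = -2.197225.
KL = -2.197225 - 2 + 6 = 1.8028

1.8028


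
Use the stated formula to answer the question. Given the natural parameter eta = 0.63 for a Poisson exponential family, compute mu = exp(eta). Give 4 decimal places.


Expectation parameter for Poisson exponential family:
mu = exp(eta).
eta = 0.63.
mu = exp(0.63) = 1.8776

1.8776


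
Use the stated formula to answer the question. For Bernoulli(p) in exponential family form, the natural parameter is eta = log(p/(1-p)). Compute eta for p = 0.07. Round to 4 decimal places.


Natural parameter for Bernoulli: eta = log(p/(1-p)).
p = 0.07, 1-p = 0.93.
p/(1-p) = 0.075269.
eta = log(0.075269) = -2.5867

-2.5867


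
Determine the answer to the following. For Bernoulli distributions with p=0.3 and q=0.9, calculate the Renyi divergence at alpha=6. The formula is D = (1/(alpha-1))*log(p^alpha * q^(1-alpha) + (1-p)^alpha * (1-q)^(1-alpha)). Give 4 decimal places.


Renyi divergence of order alpha between Bernoulli distributions:
D = (1/(alpha-1))*log(p^alpha * q^(1-alpha) + (1-p)^alpha * (1-q)^(1-alpha)).
alpha = 6, p = 0.3, q = 0.9.
p^alpha * q^(1-alpha) = 0.3^6 * 0.9^-5 = 0.001235.
(1-p)^alpha * (1-q)^(1-alpha) = 0.7^6 * 0.1^-5 = 11764.9.
sum = 0.001235 + 11764.9 = 11764.901235.
D = (1/5)*log(11764.901235) = 1.8746

1.8746


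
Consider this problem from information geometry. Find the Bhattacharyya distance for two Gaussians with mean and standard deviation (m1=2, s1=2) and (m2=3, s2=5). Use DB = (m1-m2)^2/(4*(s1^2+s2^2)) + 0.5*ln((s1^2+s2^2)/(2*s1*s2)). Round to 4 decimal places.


Bhattacharyya distance between two Gaussians:
DB = (m1-m2)^2/(4*(s1^2+s2^2)) + (1/2)*ln((s1^2+s2^2)/(2*s1*s2)).
(m1-m2)^2 = (-1)^2 = 1.
s1^2+s2^2 = 4 + 25 = 29.
term1 = 1/116 = 0.008621.
term2 = 0.5*ln(29/20.0) = 0.185782.
DB = 0.008621 + 0.185782 = 0.1944

0.1944


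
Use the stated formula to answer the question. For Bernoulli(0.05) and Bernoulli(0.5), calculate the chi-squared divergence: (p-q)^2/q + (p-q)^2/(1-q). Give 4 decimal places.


Chi-squared divergence between Bernoulli distributions:
chi^2 = (p-q)^2/q + (p-q)^2/(1-q).
p = 0.05, q = 0.5, p-q = -0.45.
(p-q)^2 = 0.2025.
term1 = 0.2025/0.5 = 0.405.
term2 = 0.2025/0.5 = 0.405.
chi^2 = 0.405 + 0.405 = 0.8100

0.8100


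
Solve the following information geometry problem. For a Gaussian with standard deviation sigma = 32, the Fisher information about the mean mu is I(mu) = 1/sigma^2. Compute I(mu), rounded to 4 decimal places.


The Fisher information for the mean of a normal distribution is I(mu) = 1/sigma^2.
sigma = 32, so sigma^2 = 1024.
I(mu) = 1/1024 = 0.0010

0.0010


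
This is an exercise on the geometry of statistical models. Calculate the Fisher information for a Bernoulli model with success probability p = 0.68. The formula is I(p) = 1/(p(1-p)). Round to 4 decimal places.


For Bernoulli(p), Fisher information is I(p) = 1/(p*(1-p)).
p = 0.68, 1-p = 0.32.
p*(1-p) = 0.2176.
I(p) = 1/0.2176 = 4.5956

4.5956


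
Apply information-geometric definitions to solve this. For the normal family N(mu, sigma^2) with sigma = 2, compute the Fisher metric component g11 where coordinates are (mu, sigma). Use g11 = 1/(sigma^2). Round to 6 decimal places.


For the 2-parameter normal family, the Fisher metric has:
  g11 = 1/sigma^2, g22 = 2/sigma^2.
sigma = 2, sigma^2 = 4.
g11 = 0.250000

0.250000


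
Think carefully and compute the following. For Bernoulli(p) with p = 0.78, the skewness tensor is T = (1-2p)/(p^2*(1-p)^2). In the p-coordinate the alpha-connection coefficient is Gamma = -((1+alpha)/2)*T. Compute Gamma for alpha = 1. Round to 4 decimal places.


Skewness (Amari-Chentsov) tensor: T = (1-2p)/(p^2*(1-p)^2).
p = 0.78, 1-2p = -0.56, p^2 = 0.6084, (1-p)^2 = 0.0484.
T = -0.56/(0.6084 * 0.0484) = -19.017502.
In the p-coordinate, Gamma^(alpha) = Gamma^(0) - (alpha/2)*T with Gamma^(0) = (1/2)*g'(p) = -T/2,
so Gamma^(alpha) = -((1+alpha)/2)*T.
alpha = 1, -(1+alpha)/2 = -1.0.
Gamma = -1.0 * -19.017502 = 19.0175

19.0175


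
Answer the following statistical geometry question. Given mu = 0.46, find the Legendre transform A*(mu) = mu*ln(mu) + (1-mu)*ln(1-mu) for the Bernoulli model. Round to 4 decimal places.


Legendre transform for Bernoulli:
A*(mu) = mu*log(mu) + (1-mu)*log(1-mu).
mu = 0.46, 1-mu = 0.54.
mu*log(mu) = 0.46*log(0.46) = -0.357203.
(1-mu)*log(1-mu) = 0.54*log(0.54) = -0.332741.
A* = -0.357203 + -0.332741 = -0.6899

-0.6899


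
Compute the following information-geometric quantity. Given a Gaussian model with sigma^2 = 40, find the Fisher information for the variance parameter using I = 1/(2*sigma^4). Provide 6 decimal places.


Fisher information for variance: I(sigma^2) = 1/(2*sigma^4).
sigma^2 = 40, so sigma^4 = 1600.
I = 1/(2*1600) = 1/3200 = 0.000313

0.000313


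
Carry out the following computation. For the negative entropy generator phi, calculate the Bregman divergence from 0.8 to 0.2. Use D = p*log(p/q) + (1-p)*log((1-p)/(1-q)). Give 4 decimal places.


Bregman divergence with negative entropy generator:
D = p*log(p/q) + (1-p)*log((1-p)/(1-q)).
p = 0.8, q = 0.2.
p*log(p/q) = 0.8*log(0.8/0.2) = 1.109035.
(1-p)*log((1-p)/(1-q)) = 0.2*log(0.2/0.8) = -0.277259.
D = 1.109035 + -0.277259 = 0.8318

0.8318


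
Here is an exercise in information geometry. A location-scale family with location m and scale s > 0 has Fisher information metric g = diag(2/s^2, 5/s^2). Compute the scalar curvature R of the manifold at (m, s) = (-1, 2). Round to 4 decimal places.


The metric has the form g = (A dm^2 + B ds^2)/s^2 with A = 2, B = 5.
Substitute u = sqrt(A/B)*m: g = B*(du^2 + ds^2)/s^2, i.e. B times the
Poincare upper half-plane metric, which has constant Gaussian curvature -1.
Scaling a 2D metric by a constant c divides the Gaussian curvature by c,
so K = -1/B = -1/(5) = -0.2000 everywhere (the point (m, s) = (-1, 2) is irrelevant:
the curvature is constant).
Scalar curvature in dimension 2: R = 2K = -2/(5) = -0.4000.

-0.4000


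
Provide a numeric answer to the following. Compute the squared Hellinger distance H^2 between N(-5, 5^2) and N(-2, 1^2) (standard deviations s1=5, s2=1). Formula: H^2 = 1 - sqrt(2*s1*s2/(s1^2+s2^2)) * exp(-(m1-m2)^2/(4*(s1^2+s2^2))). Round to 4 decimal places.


Squared Hellinger distance for Gaussians:
H^2 = 1 - sqrt(2*s1*s2/(s1^2+s2^2)) * exp(-(m1-m2)^2/(4*(s1^2+s2^2))).
s1^2 = 25, s2^2 = 1, s1^2+s2^2 = 26.
sqrt(2*5*1/(26)) = 0.620174.
(m1-m2)^2 = (-3)^2 = 9.
exp(-9/(4*26)) = exp(-0.086538) = 0.9171.
H^2 = 1 - 0.620174*0.9171 = 0.4312

0.4312


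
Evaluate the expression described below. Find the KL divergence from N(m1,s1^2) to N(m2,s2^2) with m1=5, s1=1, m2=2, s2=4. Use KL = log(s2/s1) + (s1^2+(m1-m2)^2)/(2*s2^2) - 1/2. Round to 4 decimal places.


KL divergence between normal distributions:
KL = log(s2/s1) + (s1^2 + (m1-m2)^2)/(2*s2^2) - 1/2.
log(4/1) = 1.386294.
(1^2 + (5-2)^2)/(2*4^2) = (1 + 9)/32 = 0.3125.
KL = 1.386294 + 0.3125 - 0.5 = 1.1988

1.1988


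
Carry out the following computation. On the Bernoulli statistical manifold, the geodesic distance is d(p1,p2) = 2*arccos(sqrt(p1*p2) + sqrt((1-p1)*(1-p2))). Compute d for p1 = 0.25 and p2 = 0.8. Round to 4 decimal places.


Geodesic distance on Bernoulli manifold:
d(p1,p2) = 2*arccos(sqrt(p1*p2) + sqrt((1-p1)*(1-p2))).
sqrt(p1*p2) = sqrt(0.25*0.8) = 0.447214.
sqrt((1-p1)*(1-p2)) = sqrt(0.75*0.2) = 0.387298.
arg = 0.447214 + 0.387298 = 0.834512.
d = 2*arccos(0.834512) = 1.1671

1.1671


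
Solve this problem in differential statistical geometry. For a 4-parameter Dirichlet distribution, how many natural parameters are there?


Exponential family dimension calculation:
Dirichlet with 4 components has 4 natural parameters.

4


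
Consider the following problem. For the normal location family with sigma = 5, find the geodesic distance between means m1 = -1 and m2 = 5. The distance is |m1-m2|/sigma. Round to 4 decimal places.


On the fixed-variance normal subfamily, geodesic distance = |m1-m2|/sigma.
|-1 - 5| = 6.
sigma = 5.
d = 6/5 = 1.2000

1.2000


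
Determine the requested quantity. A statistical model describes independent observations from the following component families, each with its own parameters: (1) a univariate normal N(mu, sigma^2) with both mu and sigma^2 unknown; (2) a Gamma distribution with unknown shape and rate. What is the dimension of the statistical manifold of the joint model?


The dimension of a statistical manifold equals the number of free
(independent) real parameters of the model. For a product of independent
blocks the parameter counts add.
- normal (mu, sigma^2): 2.
- Gamma (shape, rate): 2.
Total = 2 + 2 = 4.
Dimension = 4

4


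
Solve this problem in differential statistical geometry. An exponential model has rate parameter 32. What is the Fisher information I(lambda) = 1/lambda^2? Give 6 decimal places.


Fisher information for exponential: I(lambda) = 1/lambda^2.
lambda = 32, lambda^2 = 1024.
I = 1/1024 = 0.000977

0.000977


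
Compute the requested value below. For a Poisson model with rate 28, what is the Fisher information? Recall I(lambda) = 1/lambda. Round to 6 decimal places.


Fisher information for Poisson: I(lambda) = 1/lambda.
lambda = 28.
I(lambda) = 1/28 = 0.035714

0.035714


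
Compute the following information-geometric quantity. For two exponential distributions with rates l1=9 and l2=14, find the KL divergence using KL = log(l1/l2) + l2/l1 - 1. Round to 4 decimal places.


KL divergence for exponential family:
KL = log(l1/l2) + l2/l1 - 1.
log(9/14) = -0.441833.
14/9 = 1.555556.
KL = -0.441833 + 1.555556 - 1 = 0.1137

0.1137


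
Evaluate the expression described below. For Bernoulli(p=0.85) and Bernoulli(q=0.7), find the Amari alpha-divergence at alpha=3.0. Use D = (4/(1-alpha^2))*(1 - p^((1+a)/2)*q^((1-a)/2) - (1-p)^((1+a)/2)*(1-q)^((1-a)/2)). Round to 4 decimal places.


Amari alpha-divergence:
D = (4/(1-alpha^2))*(1 - p^((1+a)/2)*q^((1-a)/2) - (1-p)^((1+a)/2)*(1-q)^((1-a)/2)).
alpha = 3.0, p = 0.85, q = 0.7.
e1 = (1+alpha)/2 = 2.0, e2 = (1-alpha)/2 = -1.0.
t1 = p^e1 * q^e2 = 0.85^2.0 * 0.7^-1.0 = 1.032143.
t2 = (1-p)^e1 * (1-q)^e2 = 0.15^2.0 * 0.3^-1.0 = 0.075.
4/(1-alpha^2) = -0.5.
D = -0.5*(1 - 1.032143 - 0.075) = 0.0536

0.0536


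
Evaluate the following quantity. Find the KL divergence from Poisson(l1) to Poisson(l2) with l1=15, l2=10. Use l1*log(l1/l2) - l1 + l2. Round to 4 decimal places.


KL divergence for Poisson:
KL = l1*log(l1/l2) - l1 + l2.
l1 = 15, l2 = 10.
log(15/10) = 0.405465.
l1*log(l1/l2) = 15 * 0.405465 = 6.081977.
KL = 6.081977 - 15 + 10 = 1.0820

1.0820


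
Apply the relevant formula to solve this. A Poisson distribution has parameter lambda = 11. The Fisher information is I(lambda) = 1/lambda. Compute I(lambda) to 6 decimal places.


Fisher information for Poisson: I(lambda) = 1/lambda.
lambda = 11.
I(lambda) = 1/11 = 0.090909

0.090909


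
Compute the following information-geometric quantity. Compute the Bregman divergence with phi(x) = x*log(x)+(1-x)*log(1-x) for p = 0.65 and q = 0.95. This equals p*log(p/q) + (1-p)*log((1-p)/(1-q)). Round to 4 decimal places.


Bregman divergence with negative entropy generator:
D = p*log(p/q) + (1-p)*log((1-p)/(1-q)).
p = 0.65, q = 0.95.
p*log(p/q) = 0.65*log(0.65/0.95) = -0.246668.
(1-p)*log((1-p)/(1-q)) = 0.35*log(0.35/0.05) = 0.681069.
D = -0.246668 + 0.681069 = 0.4344

0.4344


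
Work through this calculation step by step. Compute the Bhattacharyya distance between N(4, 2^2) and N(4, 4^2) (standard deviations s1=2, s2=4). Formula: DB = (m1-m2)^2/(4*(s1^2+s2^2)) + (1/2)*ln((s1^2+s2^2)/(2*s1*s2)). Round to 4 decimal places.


Bhattacharyya distance between two Gaussians:
DB = (m1-m2)^2/(4*(s1^2+s2^2)) + (1/2)*ln((s1^2+s2^2)/(2*s1*s2)).
(m1-m2)^2 = (0)^2 = 0.
s1^2+s2^2 = 4 + 16 = 20.
term1 = 0/80 = 0.0.
term2 = 0.5*ln(20/16.0) = 0.111572.
DB = 0.0 + 0.111572 = 0.1116

0.1116


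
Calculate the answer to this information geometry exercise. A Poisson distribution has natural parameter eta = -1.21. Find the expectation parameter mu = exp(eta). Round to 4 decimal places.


Expectation parameter for Poisson exponential family:
mu = exp(eta).
eta = -1.21.
mu = exp(-1.21) = 0.2982

0.2982


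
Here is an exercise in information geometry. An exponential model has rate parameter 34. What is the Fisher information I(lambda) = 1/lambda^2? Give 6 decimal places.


Fisher information for exponential: I(lambda) = 1/lambda^2.
lambda = 34, lambda^2 = 1156.
I = 1/1156 = 0.000865

0.000865


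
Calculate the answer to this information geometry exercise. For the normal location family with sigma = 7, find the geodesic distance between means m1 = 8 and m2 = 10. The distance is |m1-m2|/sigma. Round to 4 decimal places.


On the fixed-variance normal subfamily, geodesic distance = |m1-m2|/sigma.
|8 - 10| = 2.
sigma = 7.
d = 2/7 = 0.2857

0.2857


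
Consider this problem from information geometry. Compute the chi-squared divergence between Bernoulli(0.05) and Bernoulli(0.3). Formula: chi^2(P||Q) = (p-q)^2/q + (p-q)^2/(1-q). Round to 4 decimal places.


Chi-squared divergence between Bernoulli distributions:
chi^2 = (p-q)^2/q + (p-q)^2/(1-q).
p = 0.05, q = 0.3, p-q = -0.25.
(p-q)^2 = 0.0625.
term1 = 0.0625/0.3 = 0.208333.
term2 = 0.0625/0.7 = 0.089286.
chi^2 = 0.208333 + 0.089286 = 0.2976

0.2976


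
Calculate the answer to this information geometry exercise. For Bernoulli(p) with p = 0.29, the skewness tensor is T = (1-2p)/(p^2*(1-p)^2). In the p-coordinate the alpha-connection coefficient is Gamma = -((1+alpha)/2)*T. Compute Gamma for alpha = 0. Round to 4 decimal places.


Skewness (Amari-Chentsov) tensor: T = (1-2p)/(p^2*(1-p)^2).
p = 0.29, 1-2p = 0.42, p^2 = 0.0841, (1-p)^2 = 0.5041.
T = 0.42/(0.0841 * 0.5041) = 9.906873.
In the p-coordinate, Gamma^(alpha) = Gamma^(0) - (alpha/2)*T with Gamma^(0) = (1/2)*g'(p) = -T/2,
so Gamma^(alpha) = -((1+alpha)/2)*T.
alpha = 0, -(1+alpha)/2 = -0.5.
Gamma = -0.5 * 9.906873 = -4.9534

-4.9534


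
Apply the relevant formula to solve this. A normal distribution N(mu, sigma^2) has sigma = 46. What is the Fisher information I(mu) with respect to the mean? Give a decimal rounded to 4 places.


The Fisher information for the mean of a normal distribution is I(mu) = 1/sigma^2.
sigma = 46, so sigma^2 = 2116.
I(mu) = 1/2116 = 0.0005

0.0005


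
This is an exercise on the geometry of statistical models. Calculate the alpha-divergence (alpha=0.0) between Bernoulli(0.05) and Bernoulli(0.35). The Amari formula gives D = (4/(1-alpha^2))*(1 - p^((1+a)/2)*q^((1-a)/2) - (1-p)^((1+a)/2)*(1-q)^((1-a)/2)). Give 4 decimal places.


Amari alpha-divergence:
D = (4/(1-alpha^2))*(1 - p^((1+a)/2)*q^((1-a)/2) - (1-p)^((1+a)/2)*(1-q)^((1-a)/2)).
alpha = 0.0, p = 0.05, q = 0.35.
e1 = (1+alpha)/2 = 0.5, e2 = (1-alpha)/2 = 0.5.
t1 = p^e1 * q^e2 = 0.05^0.5 * 0.35^0.5 = 0.132288.
t2 = (1-p)^e1 * (1-q)^e2 = 0.95^0.5 * 0.65^0.5 = 0.785812.
4/(1-alpha^2) = 4.0.
D = 4.0*(1 - 0.132288 - 0.785812) = 0.3276

0.3276


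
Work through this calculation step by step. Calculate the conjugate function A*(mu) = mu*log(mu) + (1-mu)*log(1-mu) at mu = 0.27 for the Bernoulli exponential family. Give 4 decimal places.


Legendre transform for Bernoulli:
A*(mu) = mu*log(mu) + (1-mu)*log(1-mu).
mu = 0.27, 1-mu = 0.73.
mu*log(mu) = 0.27*log(0.27) = -0.35352.
(1-mu)*log(1-mu) = 0.73*log(0.73) = -0.229739.
A* = -0.35352 + -0.229739 = -0.5833

-0.5833


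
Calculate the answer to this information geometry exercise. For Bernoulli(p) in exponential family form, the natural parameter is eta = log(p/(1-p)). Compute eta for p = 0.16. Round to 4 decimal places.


Natural parameter for Bernoulli: eta = log(p/(1-p)).
p = 0.16, 1-p = 0.84.
p/(1-p) = 0.190476.
eta = log(0.190476) = -1.6582

-1.6582


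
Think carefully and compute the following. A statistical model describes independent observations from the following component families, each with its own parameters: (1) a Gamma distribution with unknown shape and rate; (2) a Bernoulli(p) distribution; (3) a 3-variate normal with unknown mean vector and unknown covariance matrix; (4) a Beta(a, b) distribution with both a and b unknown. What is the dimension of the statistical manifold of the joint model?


The dimension of a statistical manifold equals the number of free
(independent) real parameters of the model. For a product of independent
blocks the parameter counts add.
- Gamma (shape, rate): 2.
- Bernoulli (p): 1.
- 3-variate normal: 3 (mean) + 3*4/2 = 6 (symmetric covariance) = 9.
- Beta (a, b): 2.
Total = 2 + 1 + 9 + 2 = 14.
Dimension = 14

14


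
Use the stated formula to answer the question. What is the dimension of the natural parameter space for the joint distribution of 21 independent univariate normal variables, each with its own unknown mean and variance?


Exponential family dimension calculation:
Each univariate normal has two natural parameters (mu/sigma^2 and -1/(2 sigma^2)).
With 21 independent components, dim = 2 * 21 = 42.

42


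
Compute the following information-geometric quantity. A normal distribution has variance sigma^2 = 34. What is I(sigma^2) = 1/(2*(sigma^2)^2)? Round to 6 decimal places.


Fisher information for variance: I(sigma^2) = 1/(2*sigma^4).
sigma^2 = 34, so sigma^4 = 1156.
I = 1/(2*1156) = 1/2312 = 0.000433

0.000433


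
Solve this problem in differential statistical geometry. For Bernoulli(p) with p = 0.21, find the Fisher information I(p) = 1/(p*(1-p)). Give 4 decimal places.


For Bernoulli(p), Fisher information is I(p) = 1/(p*(1-p)).
p = 0.21, 1-p = 0.79.
p*(1-p) = 0.1659.
I(p) = 1/0.1659 = 6.0277

6.0277


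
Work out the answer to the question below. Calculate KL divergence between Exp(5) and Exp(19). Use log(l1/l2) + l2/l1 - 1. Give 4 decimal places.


KL divergence for exponential family:
KL = log(l1/l2) + l2/l1 - 1.
log(5/19) = -1.335001.
19/5 = 3.8.
KL = -1.335001 + 3.8 - 1 = 1.4650

1.4650


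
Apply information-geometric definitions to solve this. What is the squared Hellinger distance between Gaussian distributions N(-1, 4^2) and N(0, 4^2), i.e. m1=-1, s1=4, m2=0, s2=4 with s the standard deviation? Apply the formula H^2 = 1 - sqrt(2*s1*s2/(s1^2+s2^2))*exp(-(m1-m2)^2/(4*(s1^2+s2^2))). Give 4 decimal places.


Squared Hellinger distance for Gaussians:
H^2 = 1 - sqrt(2*s1*s2/(s1^2+s2^2)) * exp(-(m1-m2)^2/(4*(s1^2+s2^2))).
s1^2 = 16, s2^2 = 16, s1^2+s2^2 = 32.
sqrt(2*4*4/(32)) = 1.0.
(m1-m2)^2 = (-1)^2 = 1.
exp(-1/(4*32)) = exp(-0.007812) = 0.992218.
H^2 = 1 - 1.0*0.992218 = 0.0078

0.0078


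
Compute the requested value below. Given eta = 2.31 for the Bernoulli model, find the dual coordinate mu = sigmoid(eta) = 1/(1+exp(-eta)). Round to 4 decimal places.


Dual coordinate (expectation parameter) for Bernoulli:
mu = 1/(1+exp(-eta)).
eta = 2.31.
exp(-eta) = exp(-2.31) = 0.099261.
mu = 1/(1+0.099261) = 0.9097

0.9097


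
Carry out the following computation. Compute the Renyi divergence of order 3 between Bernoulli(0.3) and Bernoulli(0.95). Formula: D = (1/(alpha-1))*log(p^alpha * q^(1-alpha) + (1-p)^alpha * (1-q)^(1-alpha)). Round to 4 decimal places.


Renyi divergence of order alpha between Bernoulli distributions:
D = (1/(alpha-1))*log(p^alpha * q^(1-alpha) + (1-p)^alpha * (1-q)^(1-alpha)).
alpha = 3, p = 0.3, q = 0.95.
p^alpha * q^(1-alpha) = 0.3^3 * 0.95^-2 = 0.029917.
(1-p)^alpha * (1-q)^(1-alpha) = 0.7^3 * 0.05^-2 = 137.2.
sum = 0.029917 + 137.2 = 137.229917.
D = (1/2)*log(137.229917) = 2.4608

2.4608


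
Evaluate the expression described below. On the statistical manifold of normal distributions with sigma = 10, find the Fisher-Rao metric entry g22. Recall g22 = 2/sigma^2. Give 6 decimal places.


For the 2-parameter normal family, the Fisher metric has:
  g11 = 1/sigma^2, g22 = 2/sigma^2.
sigma = 10, sigma^2 = 100.
g22 = 0.020000

0.020000


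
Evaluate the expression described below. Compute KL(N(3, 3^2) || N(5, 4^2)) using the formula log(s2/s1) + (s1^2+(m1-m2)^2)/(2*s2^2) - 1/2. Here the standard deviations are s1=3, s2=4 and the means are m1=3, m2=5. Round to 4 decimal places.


KL divergence between normal distributions:
KL = log(s2/s1) + (s1^2 + (m1-m2)^2)/(2*s2^2) - 1/2.
log(4/3) = 0.287682.
(3^2 + (3-5)^2)/(2*4^2) = (9 + 4)/32 = 0.40625.
KL = 0.287682 + 0.40625 - 0.5 = 0.1939

0.1939


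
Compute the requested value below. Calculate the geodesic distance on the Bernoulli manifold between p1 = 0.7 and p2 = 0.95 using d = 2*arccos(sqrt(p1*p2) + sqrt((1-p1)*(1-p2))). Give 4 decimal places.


Geodesic distance on Bernoulli manifold:
d(p1,p2) = 2*arccos(sqrt(p1*p2) + sqrt((1-p1)*(1-p2))).
sqrt(p1*p2) = sqrt(0.7*0.95) = 0.815475.
sqrt((1-p1)*(1-p2)) = sqrt(0.3*0.05) = 0.122474.
arg = 0.815475 + 0.122474 = 0.93795.
d = 2*arccos(0.93795) = 0.7083

0.7083


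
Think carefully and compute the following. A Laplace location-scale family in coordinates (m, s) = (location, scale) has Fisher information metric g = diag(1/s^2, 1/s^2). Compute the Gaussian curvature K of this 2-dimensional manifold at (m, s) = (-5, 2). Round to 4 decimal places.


The metric has the form g = (A dm^2 + B ds^2)/s^2 with A = 1, B = 1.
Substitute u = sqrt(A/B)*m: g = B*(du^2 + ds^2)/s^2, i.e. B times the
Poincare upper half-plane metric, which has constant Gaussian curvature -1.
Scaling a 2D metric by a constant c divides the Gaussian curvature by c,
so K = -1/B = -1/(1) = -1.0000 everywhere (the point (m, s) = (-5, 2) is irrelevant:
the curvature is constant).
The requested Gaussian curvature is K = -1.0000.

-1.0000


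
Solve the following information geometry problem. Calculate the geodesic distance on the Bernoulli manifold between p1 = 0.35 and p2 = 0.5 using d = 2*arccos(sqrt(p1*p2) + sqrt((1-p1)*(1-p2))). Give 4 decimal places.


Geodesic distance on Bernoulli manifold:
d(p1,p2) = 2*arccos(sqrt(p1*p2) + sqrt((1-p1)*(1-p2))).
sqrt(p1*p2) = sqrt(0.35*0.5) = 0.41833.
sqrt((1-p1)*(1-p2)) = sqrt(0.65*0.5) = 0.570088.
arg = 0.41833 + 0.570088 = 0.988418.
d = 2*arccos(0.988418) = 0.3047

0.3047


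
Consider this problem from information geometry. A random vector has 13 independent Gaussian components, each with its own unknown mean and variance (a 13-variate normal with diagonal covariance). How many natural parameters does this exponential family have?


Exponential family dimension calculation:
Each univariate normal has two natural parameters (mu/sigma^2 and -1/(2 sigma^2)).
With 13 independent components, dim = 2 * 13 = 26.

26


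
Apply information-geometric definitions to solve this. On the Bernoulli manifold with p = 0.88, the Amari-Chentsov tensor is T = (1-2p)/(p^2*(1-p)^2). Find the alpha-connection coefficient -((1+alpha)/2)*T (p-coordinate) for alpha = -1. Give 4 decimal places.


Skewness (Amari-Chentsov) tensor: T = (1-2p)/(p^2*(1-p)^2).
p = 0.88, 1-2p = -0.76, p^2 = 0.7744, (1-p)^2 = 0.0144.
T = -0.76/(0.7744 * 0.0144) = -68.153122.
In the p-coordinate, Gamma^(alpha) = Gamma^(0) - (alpha/2)*T with Gamma^(0) = (1/2)*g'(p) = -T/2,
so Gamma^(alpha) = -((1+alpha)/2)*T.
alpha = -1, -(1+alpha)/2 = 0.0.
Gamma = 0.0 * -68.153122 = 0.0000

0.0000


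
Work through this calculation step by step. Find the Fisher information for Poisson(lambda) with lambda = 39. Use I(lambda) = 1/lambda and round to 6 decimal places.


Fisher information for Poisson: I(lambda) = 1/lambda.
lambda = 39.
I(lambda) = 1/39 = 0.025641

0.025641


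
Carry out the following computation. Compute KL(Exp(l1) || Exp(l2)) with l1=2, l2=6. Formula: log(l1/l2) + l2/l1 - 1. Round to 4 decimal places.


KL divergence for exponential family:
KL = log(l1/l2) + l2/l1 - 1.
log(2/6) = -1.098612.
6/2 = 3.0.
KL = -1.098612 + 3.0 - 1 = 0.9014

0.9014


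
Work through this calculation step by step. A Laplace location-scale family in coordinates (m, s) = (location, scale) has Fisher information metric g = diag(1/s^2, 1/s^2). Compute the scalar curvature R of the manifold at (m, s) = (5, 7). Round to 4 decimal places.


The metric has the form g = (A dm^2 + B ds^2)/s^2 with A = 1, B = 1.
Substitute u = sqrt(A/B)*m: g = B*(du^2 + ds^2)/s^2, i.e. B times the
Poincare upper half-plane metric, which has constant Gaussian curvature -1.
Scaling a 2D metric by a constant c divides the Gaussian curvature by c,
so K = -1/B = -1/(1) = -1.0000 everywhere (the point (m, s) = (5, 7) is irrelevant:
the curvature is constant).
Scalar curvature in dimension 2: R = 2K = -2/(1) = -2.0000.

-2.0000


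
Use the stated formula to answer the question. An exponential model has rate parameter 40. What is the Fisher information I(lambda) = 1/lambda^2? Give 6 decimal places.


Fisher information for exponential: I(lambda) = 1/lambda^2.
lambda = 40, lambda^2 = 1600.
I = 1/1600 = 0.000625

0.000625


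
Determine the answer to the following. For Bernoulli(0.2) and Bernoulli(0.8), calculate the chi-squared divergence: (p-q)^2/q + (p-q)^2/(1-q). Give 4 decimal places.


Chi-squared divergence between Bernoulli distributions:
chi^2 = (p-q)^2/q + (p-q)^2/(1-q).
p = 0.2, q = 0.8, p-q = -0.6.
(p-q)^2 = 0.36.
term1 = 0.36/0.8 = 0.45.
term2 = 0.36/0.2 = 1.8.
chi^2 = 0.45 + 1.8 = 2.2500

2.2500


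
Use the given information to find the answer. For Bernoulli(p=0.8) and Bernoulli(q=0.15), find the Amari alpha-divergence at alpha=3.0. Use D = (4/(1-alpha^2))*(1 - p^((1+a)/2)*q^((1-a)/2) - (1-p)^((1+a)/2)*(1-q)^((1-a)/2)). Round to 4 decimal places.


Amari alpha-divergence:
D = (4/(1-alpha^2))*(1 - p^((1+a)/2)*q^((1-a)/2) - (1-p)^((1+a)/2)*(1-q)^((1-a)/2)).
alpha = 3.0, p = 0.8, q = 0.15.
e1 = (1+alpha)/2 = 2.0, e2 = (1-alpha)/2 = -1.0.
t1 = p^e1 * q^e2 = 0.8^2.0 * 0.15^-1.0 = 4.266667.
t2 = (1-p)^e1 * (1-q)^e2 = 0.2^2.0 * 0.85^-1.0 = 0.047059.
4/(1-alpha^2) = -0.5.
D = -0.5*(1 - 4.266667 - 0.047059) = 1.6569

1.6569


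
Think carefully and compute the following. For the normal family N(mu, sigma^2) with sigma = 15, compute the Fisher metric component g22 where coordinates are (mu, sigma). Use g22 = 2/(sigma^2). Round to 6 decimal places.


For the 2-parameter normal family, the Fisher metric has:
  g11 = 1/sigma^2, g22 = 2/sigma^2.
sigma = 15, sigma^2 = 225.
g22 = 0.008889

0.008889


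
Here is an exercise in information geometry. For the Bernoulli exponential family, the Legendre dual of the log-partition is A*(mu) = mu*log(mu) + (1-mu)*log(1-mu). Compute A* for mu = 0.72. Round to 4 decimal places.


Legendre transform for Bernoulli:
A*(mu) = mu*log(mu) + (1-mu)*log(1-mu).
mu = 0.72, 1-mu = 0.28.
mu*log(mu) = 0.72*log(0.72) = -0.236523.
(1-mu)*log(1-mu) = 0.28*log(0.28) = -0.35643.
A* = -0.236523 + -0.35643 = -0.5930

-0.5930


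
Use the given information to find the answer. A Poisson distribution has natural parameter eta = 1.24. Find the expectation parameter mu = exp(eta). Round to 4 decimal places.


Expectation parameter for Poisson exponential family:
mu = exp(eta).
eta = 1.24.
mu = exp(1.24) = 3.4556

3.4556


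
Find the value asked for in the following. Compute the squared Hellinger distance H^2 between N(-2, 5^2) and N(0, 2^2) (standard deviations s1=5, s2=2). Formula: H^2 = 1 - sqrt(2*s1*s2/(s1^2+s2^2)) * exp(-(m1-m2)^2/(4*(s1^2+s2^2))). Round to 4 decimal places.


Squared Hellinger distance for Gaussians:
H^2 = 1 - sqrt(2*s1*s2/(s1^2+s2^2)) * exp(-(m1-m2)^2/(4*(s1^2+s2^2))).
s1^2 = 25, s2^2 = 4, s1^2+s2^2 = 29.
sqrt(2*5*2/(29)) = 0.830455.
(m1-m2)^2 = (-2)^2 = 4.
exp(-4/(4*29)) = exp(-0.034483) = 0.966105.
H^2 = 1 - 0.830455*0.966105 = 0.1977

0.1977


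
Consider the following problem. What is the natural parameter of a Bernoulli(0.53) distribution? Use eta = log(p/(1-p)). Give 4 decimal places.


Natural parameter for Bernoulli: eta = log(p/(1-p)).
p = 0.53, 1-p = 0.47.
p/(1-p) = 1.12766.
eta = log(1.12766) = 0.1201

0.1201


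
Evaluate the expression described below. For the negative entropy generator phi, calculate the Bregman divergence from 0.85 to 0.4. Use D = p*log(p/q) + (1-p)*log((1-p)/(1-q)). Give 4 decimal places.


Bregman divergence with negative entropy generator:
D = p*log(p/q) + (1-p)*log((1-p)/(1-q)).
p = 0.85, q = 0.4.
p*log(p/q) = 0.85*log(0.85/0.4) = 0.640706.
(1-p)*log((1-p)/(1-q)) = 0.15*log(0.15/0.6) = -0.207944.
D = 0.640706 + -0.207944 = 0.4328

0.4328


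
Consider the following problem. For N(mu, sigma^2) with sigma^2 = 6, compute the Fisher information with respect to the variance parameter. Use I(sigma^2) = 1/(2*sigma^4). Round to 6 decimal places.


Fisher information for variance: I(sigma^2) = 1/(2*sigma^4).
sigma^2 = 6, so sigma^4 = 36.
I = 1/(2*36) = 1/72 = 0.013889

0.013889


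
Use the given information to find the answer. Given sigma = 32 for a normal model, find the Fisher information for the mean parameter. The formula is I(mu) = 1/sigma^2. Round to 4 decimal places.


The Fisher information for the mean of a normal distribution is I(mu) = 1/sigma^2.
sigma = 32, so sigma^2 = 1024.
I(mu) = 1/1024 = 0.0010

0.0010


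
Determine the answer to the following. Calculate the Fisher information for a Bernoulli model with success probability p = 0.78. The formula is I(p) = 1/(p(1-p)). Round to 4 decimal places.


For Bernoulli(p), Fisher information is I(p) = 1/(p*(1-p)).
p = 0.78, 1-p = 0.22.
p*(1-p) = 0.1716.
I(p) = 1/0.1716 = 5.8275

5.8275


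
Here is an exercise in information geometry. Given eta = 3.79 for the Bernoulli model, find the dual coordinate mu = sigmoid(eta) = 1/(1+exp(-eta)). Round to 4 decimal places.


Dual coordinate (expectation parameter) for Bernoulli:
mu = 1/(1+exp(-eta)).
eta = 3.79.
exp(-eta) = exp(-3.79) = 0.022596.
mu = 1/(1+0.022596) = 0.9779

0.9779


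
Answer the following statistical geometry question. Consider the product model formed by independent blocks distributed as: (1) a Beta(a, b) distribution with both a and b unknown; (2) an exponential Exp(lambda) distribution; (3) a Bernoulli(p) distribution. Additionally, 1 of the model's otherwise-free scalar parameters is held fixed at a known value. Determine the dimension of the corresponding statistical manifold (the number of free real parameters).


The dimension of a statistical manifold equals the number of free
(independent) real parameters of the model. For a product of independent
blocks the parameter counts add.
- Beta (a, b): 2.
- exponential (lambda): 1.
- Bernoulli (p): 1.
Total = 2 + 1 + 1 = 4.
1 parameter(s) fixed at known values: 4 - 1 = 3.
Dimension = 3

3


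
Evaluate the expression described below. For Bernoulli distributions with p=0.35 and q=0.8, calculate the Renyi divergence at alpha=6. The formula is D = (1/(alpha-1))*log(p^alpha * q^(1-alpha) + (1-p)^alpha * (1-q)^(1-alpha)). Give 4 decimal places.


Renyi divergence of order alpha between Bernoulli distributions:
D = (1/(alpha-1))*log(p^alpha * q^(1-alpha) + (1-p)^alpha * (1-q)^(1-alpha)).
alpha = 6, p = 0.35, q = 0.8.
p^alpha * q^(1-alpha) = 0.35^6 * 0.8^-5 = 0.00561.
(1-p)^alpha * (1-q)^(1-alpha) = 0.65^6 * 0.2^-5 = 235.684033.
sum = 0.00561 + 235.684033 = 235.689643.
D = (1/5)*log(235.689643) = 1.0925

1.0925


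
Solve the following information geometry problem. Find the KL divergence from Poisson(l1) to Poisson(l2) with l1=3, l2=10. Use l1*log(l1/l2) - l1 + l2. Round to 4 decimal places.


KL divergence for Poisson:
KL = l1*log(l1/l2) - l1 + l2.
l1 = 3, l2 = 10.
log(3/10) = -1.203973.
l1*log(l1/l2) = 3 * -1.203973 = -3.611918.
KL = -3.611918 - 3 + 10 = 3.3881

3.3881


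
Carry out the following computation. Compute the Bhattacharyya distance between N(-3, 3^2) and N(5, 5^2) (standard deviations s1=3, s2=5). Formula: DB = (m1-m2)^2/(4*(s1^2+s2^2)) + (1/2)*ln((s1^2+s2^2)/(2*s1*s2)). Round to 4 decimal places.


Bhattacharyya distance between two Gaussians:
DB = (m1-m2)^2/(4*(s1^2+s2^2)) + (1/2)*ln((s1^2+s2^2)/(2*s1*s2)).
(m1-m2)^2 = (-8)^2 = 64.
s1^2+s2^2 = 9 + 25 = 34.
term1 = 64/136 = 0.470588.
term2 = 0.5*ln(34/30.0) = 0.062582.
DB = 0.470588 + 0.062582 = 0.5332

0.5332


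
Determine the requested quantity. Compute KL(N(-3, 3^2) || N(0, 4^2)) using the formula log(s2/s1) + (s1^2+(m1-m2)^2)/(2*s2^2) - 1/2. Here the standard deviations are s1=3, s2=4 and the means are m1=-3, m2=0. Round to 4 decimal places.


KL divergence between normal distributions:
KL = log(s2/s1) + (s1^2 + (m1-m2)^2)/(2*s2^2) - 1/2.
log(4/3) = 0.287682.
(3^2 + (-3-0)^2)/(2*4^2) = (9 + 9)/32 = 0.5625.
KL = 0.287682 + 0.5625 - 0.5 = 0.3502

0.3502
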